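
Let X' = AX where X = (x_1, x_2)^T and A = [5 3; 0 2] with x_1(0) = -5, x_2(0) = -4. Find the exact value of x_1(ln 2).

-272

A = [[5,3],[0,2]]; eigenvalues λ = 5, 2.
Eigenvectors: (-1,0) for λ=5, (1,-1) for λ=2.
From the initial condition, c_1 = 9, c_2 = 4.
x_1(ln 2) = (9)(2^5)(-1) + (4)(2^2)(1) = -272.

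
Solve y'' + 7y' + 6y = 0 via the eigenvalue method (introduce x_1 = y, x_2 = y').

Let x_1 = y, x_2 = y'. Then x_1' = x_2 and x_2' = -6x_1 - 7x_2.
A = [[0,1],[-6,-7]]; det(A-λI) = λ^2 + 7λ + 6.
Eigenvalues λ = -1, -6 with eigenvectors (1,-1), (1,-6).

y(t) = K_1e^(-t) + K_2e^(-6t)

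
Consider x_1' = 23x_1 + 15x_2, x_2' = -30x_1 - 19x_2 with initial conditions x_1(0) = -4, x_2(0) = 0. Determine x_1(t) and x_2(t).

x_1(t) = -28e^(2t)sin(3t) - 4e^(2t)cos(3t), x_2(t) = 40e^(2t)sin(3t)

Coefficient matrix A = [[23, 15], [-30, -19]].
Characteristic polynomial det(A - λI) = λ^2 - 4λ + 13 = 0.
Eigenvalues λ = 2 ± 3i (complex conjugate pair).
For λ=2+3i: an eigenvector is (-1,1) - i(-2,3) = (-1 + 2i, 1 - 3i).
A real fundamental pair from Re and Im of e^((2+3i)t)v: X_1 = e^(2t)(cos(3t)·(-1,1) + sin(3t)·(-2,3)), X_2 = e^(2t)(sin(3t)·(-1,1) - cos(3t)·(-2,3)).
General solution: c_1X_1 + c_2X_2.
Applying x_1(0)=-4, x_2(0)=0 gives c_1=12, c_2=4.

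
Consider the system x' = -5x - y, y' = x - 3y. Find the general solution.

x(t) = -c_1e^(-4t) - c_2te^(-4t), y(t) = c_1e^(-4t) + c_2te^(-4t) + c_2e^(-4t)

Coefficient matrix A = [[-5, -1], [1, -3]].
Characteristic polynomial det(A - λI) = λ^2 + 8λ + 16 = 0.
Single eigenvalue λ = -4 with algebraic multiplicity 2.
Eigenvector v = (-1,1); generalized eigenvector w with (A-λI)w=v is (0,1).
General solution: e^(-4t)[c_1·v + c_2·(t·v + w)].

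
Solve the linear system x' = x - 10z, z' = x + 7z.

x(t) = C_1e^(4t)sin(t) + 3C_1e^(4t)cos(t) + 3C_2e^(4t)sin(t) - C_2e^(4t)cos(t), z(t) = -C_1e^(4t)cos(t) - C_2e^(4t)sin(t)

Coefficient matrix A = [[1, -10], [1, 7]].
Characteristic polynomial det(A - λI) = λ^2 - 8λ + 17 = 0.
Eigenvalues λ = 4 ± i (complex conjugate pair).
For λ=4+i: an eigenvector is (3,-1) - i(1,0) = (3 - i, -1).
A real fundamental pair from Re and Im of e^((4+i)t)v: X_1 = e^(4t)(cos(t)·(3,-1) + sin(t)·(1,0)), X_2 = e^(4t)(sin(t)·(3,-1) - cos(t)·(1,0)).
General solution: C_1X_1 + C_2X_2.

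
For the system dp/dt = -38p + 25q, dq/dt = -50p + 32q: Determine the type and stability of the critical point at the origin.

A = [[-38,25],[-50,32]]; det(A-λI) = λ^2 + 6λ + 34.
λ = -3 ± 5i: negative real part.

stable spiral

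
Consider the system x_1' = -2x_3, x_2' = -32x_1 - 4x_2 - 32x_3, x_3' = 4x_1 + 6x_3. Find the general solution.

Coefficient matrix A = [[0, 0, -2], [-32, -4, -32], [4, 0, 6]].
det(A - λI) = 0 gives eigenvalues λ = 4, -4, 2.
For λ=4: eigenvector (-1,-4,2).
For λ=-4: eigenvector (0,1,0).
For λ=2: eigenvector (-1,0,1).
General solution: C_1e^(4t)(-1,-4,2) + C_2e^(-4t)(0,1,0) + C_3e^(2t)(-1,0,1).

x_1(t) = -C_1e^(4t) - C_3e^(2t), x_2(t) = -4C_1e^(4t) + C_2e^(-4t), x_3(t) = 2C_1e^(4t) + C_3e^(2t)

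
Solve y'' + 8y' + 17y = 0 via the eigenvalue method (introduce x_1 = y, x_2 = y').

Let x_1 = y, x_2 = y'. Then x_1' = x_2 and x_2' = -17x_1 - 8x_2.
A = [[0,1],[-17,-8]]; det(A-λI) = λ^2 + 8λ + 17.
Eigenvalues λ = -4 ± i.

y(t) = c_1e^(-4t)cos(t) + c_2e^(-4t)sin(t)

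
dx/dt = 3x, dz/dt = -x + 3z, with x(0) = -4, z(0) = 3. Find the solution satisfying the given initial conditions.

Coefficient matrix A = [[3, 0], [-1, 3]].
Characteristic polynomial det(A - λI) = λ^2 - 6λ + 9 = 0.
Single eigenvalue λ = 3 with algebraic multiplicity 2.
Eigenvector v = (0,1); generalized eigenvector w with (A-λI)w=v is (-1,2).
General solution: e^(3t)[K_1·v + K_2·(t·v + w)].
Applying x(0)=-4, z(0)=3 gives K_1=-5, K_2=4.

x(t) = -4e^(3t), z(t) = 4te^(3t) + 3e^(3t)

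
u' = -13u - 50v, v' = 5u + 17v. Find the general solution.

u(t) = -3c_1e^(2t)sin(5t) + c_1e^(2t)cos(5t) + c_2e^(2t)sin(5t) + 3c_2e^(2t)cos(5t), v(t) = c_1e^(2t)sin(5t) - c_2e^(2t)cos(5t)

Coefficient matrix A = [[-13, -50], [5, 17]].
Characteristic polynomial det(A - λI) = λ^2 - 4λ + 29 = 0.
Eigenvalues λ = 2 ± 5i (complex conjugate pair).
For λ=2+5i: an eigenvector is (1,0) - i(-3,1) = (1 + 3i, 0 - i).
A real fundamental pair from Re and Im of e^((2+5i)t)v: X_1 = e^(2t)(cos(5t)·(1,0) + sin(5t)·(-3,1)), X_2 = e^(2t)(sin(5t)·(1,0) - cos(5t)·(-3,1)).
General solution: c_1X_1 + c_2X_2.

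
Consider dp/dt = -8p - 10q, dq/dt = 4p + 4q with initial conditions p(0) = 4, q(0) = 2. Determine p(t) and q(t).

Coefficient matrix A = [[-8, -10], [4, 4]].
Characteristic polynomial det(A - λI) = λ^2 + 4λ + 8 = 0.
Eigenvalues λ = -2 ± 2i (complex conjugate pair).
For λ=-2+2i: an eigenvector is (-1,1) - i(-2,1) = (-1 + 2i, 1 - i).
A real fundamental pair from Re and Im of e^((-2+2i)t)v: X_1 = e^(-2t)(cos(2t)·(-1,1) + sin(2t)·(-2,1)), X_2 = e^(-2t)(sin(2t)·(-1,1) - cos(2t)·(-2,1)).
General solution: K_1X_1 + K_2X_2.
Applying p(0)=4, q(0)=2 gives K_1=8, K_2=6.

p(t) = -22e^(-2t)sin(2t) + 4e^(-2t)cos(2t), q(t) = 14e^(-2t)sin(2t) + 2e^(-2t)cos(2t)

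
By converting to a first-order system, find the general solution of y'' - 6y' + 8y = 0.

Let x_1 = y, x_2 = y'. Then x_1' = x_2 and x_2' = -8x_1 + 6x_2.
A = [[0,1],[-8,6]]; det(A-λI) = λ^2 - 6λ + 8.
Eigenvalues λ = 2, 4 with eigenvectors (1,2), (1,4).

y(t) = c_1e^(2t) + c_2e^(4t)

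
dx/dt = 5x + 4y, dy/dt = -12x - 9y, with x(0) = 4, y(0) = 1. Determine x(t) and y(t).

x(t) = 18e^(-t) - 14e^(-3t), y(t) = -27e^(-t) + 28e^(-3t)

Coefficient matrix A = [[5, 4], [-12, -9]].
Characteristic polynomial det(A - λI) = λ^2 + 4λ + 3 = 0.
Eigenvalues λ = -3, -1.
For λ=-3: (A-λI) row 1 is [8, 4], so an eigenvector is (1, -2).
For λ=-1: (A-λI) row 1 is [6, 4], so an eigenvector is (-2, 3).
General solution: C_1e^(-3t)(1,-2) + C_2e^(-t)(-2,3).
Applying x(0)=4, y(0)=1 gives C_1=-14, C_2=-9.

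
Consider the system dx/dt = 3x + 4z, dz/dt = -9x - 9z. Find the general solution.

x(t) = -2C_1e^(-3t) - 2C_2te^(-3t) + C_2e^(-3t), z(t) = 3C_1e^(-3t) + 3C_2te^(-3t) - 2C_2e^(-3t)

Coefficient matrix A = [[3, 4], [-9, -9]].
Characteristic polynomial det(A - λI) = λ^2 + 6λ + 9 = 0.
Single eigenvalue λ = -3 with algebraic multiplicity 2.
Eigenvector v = (-2,3); generalized eigenvector w with (A-λI)w=v is (1,-2).
General solution: e^(-3t)[C_1·v + C_2·(t·v + w)].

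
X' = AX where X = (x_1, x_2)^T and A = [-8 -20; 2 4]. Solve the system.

x_1(t) = -3K_1e^(-2t)sin(2t) + K_1e^(-2t)cos(2t) + K_2e^(-2t)sin(2t) + 3K_2e^(-2t)cos(2t), x_2(t) = K_1e^(-2t)sin(2t) - K_2e^(-2t)cos(2t)

Coefficient matrix A = [[-8, -20], [2, 4]].
Characteristic polynomial det(A - λI) = λ^2 + 4λ + 8 = 0.
Eigenvalues λ = -2 ± 2i (complex conjugate pair).
For λ=-2+2i: an eigenvector is (1,0) - i(-3,1) = (1 + 3i, 0 - i).
A real fundamental pair from Re and Im of e^((-2+2i)t)v: X_1 = e^(-2t)(cos(2t)·(1,0) + sin(2t)·(-3,1)), X_2 = e^(-2t)(sin(2t)·(1,0) - cos(2t)·(-3,1)).
General solution: K_1X_1 + K_2X_2.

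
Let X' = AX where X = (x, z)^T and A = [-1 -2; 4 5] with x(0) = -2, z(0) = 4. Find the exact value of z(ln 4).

256

A = [[-1,-2],[4,5]]; eigenvalues λ = 3, 1.
Eigenvectors: (1,-2) for λ=3, (-1,1) for λ=1.
From the initial condition, c_1 = -2, c_2 = 0.
z(ln 4) = (-2)(4^3)(-2) + (0)(4^1)(1) = 256.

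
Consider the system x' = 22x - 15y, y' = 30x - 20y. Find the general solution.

x(t) = C_1e^(t)sin(3t) - 2C_1e^(t)cos(3t) - 2C_2e^(t)sin(3t) - C_2e^(t)cos(3t), y(t) = C_1e^(t)sin(3t) - 3C_1e^(t)cos(3t) - 3C_2e^(t)sin(3t) - C_2e^(t)cos(3t)

Coefficient matrix A = [[22, -15], [30, -20]].
Characteristic polynomial det(A - λI) = λ^2 - 2λ + 10 = 0.
Eigenvalues λ = 1 ± 3i (complex conjugate pair).
For λ=1+3i: an eigenvector is (-2,-3) - i(1,1) = (-2 - i, -3 - i).
A real fundamental pair from Re and Im of e^((1+3i)t)v: X_1 = e^(t)(cos(3t)·(-2,-3) + sin(3t)·(1,1)), X_2 = e^(t)(sin(3t)·(-2,-3) - cos(3t)·(1,1)).
General solution: C_1X_1 + C_2X_2.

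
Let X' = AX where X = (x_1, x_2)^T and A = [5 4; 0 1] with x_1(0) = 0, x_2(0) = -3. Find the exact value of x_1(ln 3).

-720

A = [[5,4],[0,1]]; eigenvalues λ = 5, 1.
Eigenvectors: (-1,0) for λ=5, (1,-1) for λ=1.
From the initial condition, c_1 = 3, c_2 = 3.
x_1(ln 3) = (3)(3^5)(-1) + (3)(3^1)(1) = -720.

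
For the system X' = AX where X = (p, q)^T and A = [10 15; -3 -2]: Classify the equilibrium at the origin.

unstable spiral

A = [[10,15],[-3,-2]]; det(A-λI) = λ^2 - 8λ + 25.
λ = 4 ± 3i: positive real part.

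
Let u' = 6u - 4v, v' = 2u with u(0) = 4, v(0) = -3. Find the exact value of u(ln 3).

A = [[6,-4],[2,0]]; eigenvalues λ = 2, 4.
Eigenvectors: (-1,-1) for λ=2, (2,1) for λ=4.
From the initial condition, c_1 = 10, c_2 = 7.
u(ln 3) = (10)(3^2)(-1) + (7)(3^4)(2) = 1044.

1044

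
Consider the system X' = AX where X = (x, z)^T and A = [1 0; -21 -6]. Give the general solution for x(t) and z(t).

x(t) = -c_2e^(t), z(t) = c_1e^(-6t) + 3c_2e^(t)

Coefficient matrix A = [[1, 0], [-21, -6]].
Characteristic polynomial det(A - λI) = λ^2 + 5λ - 6 = 0.
Eigenvalues λ = -6, 1.
For λ=-6: (A-λI) row 1 is [7, 0], so an eigenvector is (0, 1).
For λ=1: (A-λI) row 2 is [-21, -7], so an eigenvector is (-1, 3).
General solution: c_1e^(-6t)(0,1) + c_2e^(t)(-1,3).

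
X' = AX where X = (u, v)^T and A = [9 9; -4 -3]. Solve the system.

Coefficient matrix A = [[9, 9], [-4, -3]].
Characteristic polynomial det(A - λI) = λ^2 - 6λ + 9 = 0.
Single eigenvalue λ = 3 with algebraic multiplicity 2.
Eigenvector v = (-3,2); generalized eigenvector w with (A-λI)w=v is (-2,1).
General solution: e^(3t)[c_1·v + c_2·(t·v + w)].

u(t) = -3c_1e^(3t) - 3c_2te^(3t) - 2c_2e^(3t), v(t) = 2c_1e^(3t) + 2c_2te^(3t) + c_2e^(3t)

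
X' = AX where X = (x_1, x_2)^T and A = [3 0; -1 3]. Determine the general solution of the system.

Coefficient matrix A = [[3, 0], [-1, 3]].
Characteristic polynomial det(A - λI) = λ^2 - 6λ + 9 = 0.
Single eigenvalue λ = 3 with algebraic multiplicity 2.
Eigenvector v = (0,-1); generalized eigenvector w with (A-λI)w=v is (1,2).
General solution: e^(3t)[c_1·v + c_2·(t·v + w)].

x_1(t) = c_2e^(3t), x_2(t) = -c_1e^(3t) - c_2te^(3t) + 2c_2e^(3t)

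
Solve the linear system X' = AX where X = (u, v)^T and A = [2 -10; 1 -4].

Coefficient matrix A = [[2, -10], [1, -4]].
Characteristic polynomial det(A - λI) = λ^2 + 2λ + 2 = 0.
Eigenvalues λ = -1 ± i (complex conjugate pair).
For λ=-1+i: an eigenvector is (1,0) - i(3,1) = (1 - 3i, 0 - i).
A real fundamental pair from Re and Im of e^((-1+i)t)v: X_1 = e^(-t)(cos(t)·(1,0) + sin(t)·(3,1)), X_2 = e^(-t)(sin(t)·(1,0) - cos(t)·(3,1)).
General solution: c_1X_1 + c_2X_2.

u(t) = 3c_1e^(-t)sin(t) + c_1e^(-t)cos(t) + c_2e^(-t)sin(t) - 3c_2e^(-t)cos(t), v(t) = c_1e^(-t)sin(t) - c_2e^(-t)cos(t)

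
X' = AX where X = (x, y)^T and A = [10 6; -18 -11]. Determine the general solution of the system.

Coefficient matrix A = [[10, 6], [-18, -11]].
Characteristic polynomial det(A - λI) = λ^2 + λ - 2 = 0.
Eigenvalues λ = 1, -2.
For λ=1: (A-λI) row 1 is [9, 6], so an eigenvector is (-2, 3).
For λ=-2: (A-λI) row 1 is [12, 6], so an eigenvector is (-1, 2).
General solution: c_1e^(t)(-2,3) + c_2e^(-2t)(-1,2).

x(t) = -2c_1e^(t) - c_2e^(-2t), y(t) = 3c_1e^(t) + 2c_2e^(-2t)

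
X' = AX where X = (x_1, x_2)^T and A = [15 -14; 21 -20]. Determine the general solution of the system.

x_1(t) = -2K_1e^(-6t) - K_2e^(t), x_2(t) = -3K_1e^(-6t) - K_2e^(t)

Coefficient matrix A = [[15, -14], [21, -20]].
Characteristic polynomial det(A - λI) = λ^2 + 5λ - 6 = 0.
Eigenvalues λ = -6, 1.
For λ=-6: (A-λI) row 1 is [21, -14], so an eigenvector is (-2, -3).
For λ=1: (A-λI) row 1 is [14, -14], so an eigenvector is (-1, -1).
General solution: K_1e^(-6t)(-2,-3) + K_2e^(t)(-1,-1).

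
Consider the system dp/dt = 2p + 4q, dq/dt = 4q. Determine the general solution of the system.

p(t) = -C_1e^(2t) + 2C_2e^(4t), q(t) = C_2e^(4t)

Coefficient matrix A = [[2, 4], [0, 4]].
Characteristic polynomial det(A - λI) = λ^2 - 6λ + 8 = 0.
Eigenvalues λ = 2, 4.
For λ=2: (A-λI) row 1 is [0, 4], so an eigenvector is (-1, 0).
For λ=4: (A-λI) row 1 is [-2, 4], so an eigenvector is (2, 1).
General solution: C_1e^(2t)(-1,0) + C_2e^(4t)(2,1).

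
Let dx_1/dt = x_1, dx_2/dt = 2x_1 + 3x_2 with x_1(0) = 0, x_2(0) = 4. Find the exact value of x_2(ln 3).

108

A = [[1,0],[2,3]]; eigenvalues λ = 3, 1.
Eigenvectors: (0,-1) for λ=3, (1,-1) for λ=1.
From the initial condition, c_1 = -4, c_2 = 0.
x_2(ln 3) = (-4)(3^3)(-1) + (0)(3^1)(-1) = 108.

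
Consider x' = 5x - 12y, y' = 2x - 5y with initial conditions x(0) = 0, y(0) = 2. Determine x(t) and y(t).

Coefficient matrix A = [[5, -12], [2, -5]].
Characteristic polynomial det(A - λI) = λ^2 - 1 = 0.
Eigenvalues λ = 1, -1.
For λ=1: (A-λI) row 1 is [4, -12], so an eigenvector is (3, 1).
For λ=-1: (A-λI) row 1 is [6, -12], so an eigenvector is (2, 1).
General solution: C_1e^(t)(3,1) + C_2e^(-t)(2,1).
Applying x(0)=0, y(0)=2 gives C_1=-4, C_2=6.

x(t) = -12e^(t) + 12e^(-t), y(t) = -4e^(t) + 6e^(-t)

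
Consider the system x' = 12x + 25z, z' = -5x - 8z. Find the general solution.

x(t) = c_1e^(2t)sin(5t) - 2c_1e^(2t)cos(5t) - 2c_2e^(2t)sin(5t) - c_2e^(2t)cos(5t), z(t) = c_1e^(2t)cos(5t) + c_2e^(2t)sin(5t)

Coefficient matrix A = [[12, 25], [-5, -8]].
Characteristic polynomial det(A - λI) = λ^2 - 4λ + 29 = 0.
Eigenvalues λ = 2 ± 5i (complex conjugate pair).
For λ=2+5i: an eigenvector is (-2,1) - i(1,0) = (-2 - i, 1).
A real fundamental pair from Re and Im of e^((2+5i)t)v: X_1 = e^(2t)(cos(5t)·(-2,1) + sin(5t)·(1,0)), X_2 = e^(2t)(sin(5t)·(-2,1) - cos(5t)·(1,0)).
General solution: c_1X_1 + c_2X_2.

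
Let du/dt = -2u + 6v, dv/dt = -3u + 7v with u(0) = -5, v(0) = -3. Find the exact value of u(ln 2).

-24

A = [[-2,6],[-3,7]]; eigenvalues λ = 4, 1.
Eigenvectors: (-1,-1) for λ=4, (2,1) for λ=1.
From the initial condition, c_1 = 1, c_2 = -2.
u(ln 2) = (1)(2^4)(-1) + (-2)(2^1)(2) = -24.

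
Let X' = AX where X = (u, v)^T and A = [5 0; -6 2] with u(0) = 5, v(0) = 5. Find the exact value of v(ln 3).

A = [[5,0],[-6,2]]; eigenvalues λ = 2, 5.
Eigenvectors: (0,-1) for λ=2, (-1,2) for λ=5.
From the initial condition, c_1 = -15, c_2 = -5.
v(ln 3) = (-15)(3^2)(-1) + (-5)(3^5)(2) = -2295.

-2295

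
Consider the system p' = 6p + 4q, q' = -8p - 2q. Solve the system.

Coefficient matrix A = [[6, 4], [-8, -2]].
Characteristic polynomial det(A - λI) = λ^2 - 4λ + 20 = 0.
Eigenvalues λ = 2 ± 4i (complex conjugate pair).
For λ=2+4i: an eigenvector is (1,-1) - i(0,-1) = (1, -1 + i).
A real fundamental pair from Re and Im of e^((2+4i)t)v: X_1 = e^(2t)(cos(4t)·(1,-1) + sin(4t)·(0,-1)), X_2 = e^(2t)(sin(4t)·(1,-1) - cos(4t)·(0,-1)).
General solution: c_1X_1 + c_2X_2.

p(t) = c_1e^(2t)cos(4t) + c_2e^(2t)sin(4t), q(t) = -c_1e^(2t)sin(4t) - c_1e^(2t)cos(4t) - c_2e^(2t)sin(4t) + c_2e^(2t)cos(4t)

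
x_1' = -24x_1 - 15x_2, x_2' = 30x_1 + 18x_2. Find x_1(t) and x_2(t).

Coefficient matrix A = [[-24, -15], [30, 18]].
Characteristic polynomial det(A - λI) = λ^2 + 6λ + 18 = 0.
Eigenvalues λ = -3 ± 3i (complex conjugate pair).
For λ=-3+3i: an eigenvector is (-2,3) - i(-1,1) = (-2 + i, 3 - i).
A real fundamental pair from Re and Im of e^((-3+3i)t)v: X_1 = e^(-3t)(cos(3t)·(-2,3) + sin(3t)·(-1,1)), X_2 = e^(-3t)(sin(3t)·(-2,3) - cos(3t)·(-1,1)).
General solution: K_1X_1 + K_2X_2.

x_1(t) = -K_1e^(-3t)sin(3t) - 2K_1e^(-3t)cos(3t) - 2K_2e^(-3t)sin(3t) + K_2e^(-3t)cos(3t), x_2(t) = K_1e^(-3t)sin(3t) + 3K_1e^(-3t)cos(3t) + 3K_2e^(-3t)sin(3t) - K_2e^(-3t)cos(3t)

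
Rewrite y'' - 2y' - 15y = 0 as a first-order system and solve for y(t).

y(t) = C_1e^(-3t) + C_2e^(5t)

Let x_1 = y, x_2 = y'. Then x_1' = x_2 and x_2' = 15x_1 + 2x_2.
A = [[0,1],[15,2]]; det(A-λI) = λ^2 - 2λ - 15.
Eigenvalues λ = -3, 5 with eigenvectors (1,-3), (1,5).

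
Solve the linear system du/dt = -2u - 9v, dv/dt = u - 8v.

u(t) = -3K_1e^(-5t) - 3K_2te^(-5t) - K_2e^(-5t), v(t) = -K_1e^(-5t) - K_2te^(-5t)

Coefficient matrix A = [[-2, -9], [1, -8]].
Characteristic polynomial det(A - λI) = λ^2 + 10λ + 25 = 0.
Single eigenvalue λ = -5 with algebraic multiplicity 2.
Eigenvector v = (-3,-1); generalized eigenvector w with (A-λI)w=v is (-1,0).
General solution: e^(-5t)[K_1·v + K_2·(t·v + w)].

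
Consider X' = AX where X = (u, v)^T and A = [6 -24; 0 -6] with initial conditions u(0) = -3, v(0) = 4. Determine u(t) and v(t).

Coefficient matrix A = [[6, -24], [0, -6]].
Characteristic polynomial det(A - λI) = λ^2 - 36 = 0.
Eigenvalues λ = -6, 6.
For λ=-6: (A-λI) row 1 is [12, -24], so an eigenvector is (-2, -1).
For λ=6: (A-λI) row 1 is [0, -24], so an eigenvector is (1, 0).
General solution: c_1e^(-6t)(-2,-1) + c_2e^(6t)(1,0).
Applying u(0)=-3, v(0)=4 gives c_1=-4, c_2=-11.

u(t) = -11e^(6t) + 8e^(-6t), v(t) = 4e^(-6t)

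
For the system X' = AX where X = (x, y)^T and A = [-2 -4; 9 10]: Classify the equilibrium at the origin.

A = [[-2,-4],[9,10]]; det(A-λI) = λ^2 - 8λ + 16.
repeated λ = 4 with a single eigenvector.

unstable improper node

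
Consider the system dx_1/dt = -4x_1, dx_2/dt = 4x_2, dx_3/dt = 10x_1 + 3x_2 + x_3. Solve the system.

Coefficient matrix A = [[-4, 0, 0], [0, 4, 0], [10, 3, 1]].
det(A - λI) = 0 gives eigenvalues λ = -4, 4, 1.
For λ=-4: eigenvector (1,0,-2).
For λ=4: eigenvector (0,1,1).
For λ=1: eigenvector (0,0,1).
General solution: C_1e^(-4t)(1,0,-2) + C_2e^(4t)(0,1,1) + C_3e^(t)(0,0,1).

x_1(t) = C_1e^(-4t), x_2(t) = C_2e^(4t), x_3(t) = -2C_1e^(-4t) + C_2e^(4t) + C_3e^(t)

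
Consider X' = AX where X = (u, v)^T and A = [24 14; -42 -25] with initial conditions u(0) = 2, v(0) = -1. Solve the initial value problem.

Coefficient matrix A = [[24, 14], [-42, -25]].
Characteristic polynomial det(A - λI) = λ^2 + λ - 12 = 0.
Eigenvalues λ = -4, 3.
For λ=-4: (A-λI) row 1 is [28, 14], so an eigenvector is (1, -2).
For λ=3: (A-λI) row 1 is [21, 14], so an eigenvector is (2, -3).
General solution: K_1e^(-4t)(1,-2) + K_2e^(3t)(2,-3).
Applying u(0)=2, v(0)=-1 gives K_1=-4, K_2=3.

u(t) = 6e^(3t) - 4e^(-4t), v(t) = -9e^(3t) + 8e^(-4t)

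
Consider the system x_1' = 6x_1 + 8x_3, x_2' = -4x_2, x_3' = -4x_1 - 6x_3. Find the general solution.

Coefficient matrix A = [[6, 0, 8], [0, -4, 0], [-4, 0, -6]].
det(A - λI) = 0 gives eigenvalues λ = 2, -2, -4.
For λ=2: eigenvector (2,0,-1).
For λ=-2: eigenvector (-1,0,1).
For λ=-4: eigenvector (0,1,0).
General solution: C_1e^(2t)(2,0,-1) + C_2e^(-2t)(-1,0,1) + C_3e^(-4t)(0,1,0).

x_1(t) = 2C_1e^(2t) - C_2e^(-2t), x_2(t) = C_3e^(-4t), x_3(t) = -C_1e^(2t) + C_2e^(-2t)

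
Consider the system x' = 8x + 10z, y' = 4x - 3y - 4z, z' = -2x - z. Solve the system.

x(t) = -2c_1e^(3t) + 5c_3e^(4t), y(t) = -2c_1e^(3t) + c_2e^(-3t) + 4c_3e^(4t), z(t) = c_1e^(3t) - 2c_3e^(4t)

Coefficient matrix A = [[8, 0, 10], [4, -3, -4], [-2, 0, -1]].
det(A - λI) = 0 gives eigenvalues λ = 3, -3, 4.
For λ=3: eigenvector (-2,-2,1).
For λ=-3: eigenvector (0,1,0).
For λ=4: eigenvector (5,4,-2).
General solution: c_1e^(3t)(-2,-2,1) + c_2e^(-3t)(0,1,0) + c_3e^(4t)(5,4,-2).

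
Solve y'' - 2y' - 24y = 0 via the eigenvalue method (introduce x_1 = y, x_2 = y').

Let x_1 = y, x_2 = y'. Then x_1' = x_2 and x_2' = 24x_1 + 2x_2.
A = [[0,1],[24,2]]; det(A-λI) = λ^2 - 2λ - 24.
Eigenvalues λ = -4, 6 with eigenvectors (1,-4), (1,6).

y(t) = C_1e^(-4t) + C_2e^(6t)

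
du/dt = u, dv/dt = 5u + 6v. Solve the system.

Coefficient matrix A = [[1, 0], [5, 6]].
Characteristic polynomial det(A - λI) = λ^2 - 7λ + 6 = 0.
Eigenvalues λ = 1, 6.
For λ=1: (A-λI) row 2 is [5, 5], so an eigenvector is (-1, 1).
For λ=6: (A-λI) row 1 is [-5, 0], so an eigenvector is (0, -1).
General solution: c_1e^(t)(-1,1) + c_2e^(6t)(0,-1).

u(t) = -c_1e^(t), v(t) = c_1e^(t) - c_2e^(6t)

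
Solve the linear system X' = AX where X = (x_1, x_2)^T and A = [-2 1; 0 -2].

x_1(t) = c_1e^(-2t) + c_2te^(-2t) - c_2e^(-2t), x_2(t) = c_2e^(-2t)

Coefficient matrix A = [[-2, 1], [0, -2]].
Characteristic polynomial det(A - λI) = λ^2 + 4λ + 4 = 0.
Single eigenvalue λ = -2 with algebraic multiplicity 2.
Eigenvector v = (1,0); generalized eigenvector w with (A-λI)w=v is (-1,1).
General solution: e^(-2t)[c_1·v + c_2·(t·v + w)].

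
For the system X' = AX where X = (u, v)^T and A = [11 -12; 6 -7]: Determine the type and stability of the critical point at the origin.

saddle

A = [[11,-12],[6,-7]]; det(A-λI) = λ^2 - 4λ - 5.
λ = 5, -1: opposite signs.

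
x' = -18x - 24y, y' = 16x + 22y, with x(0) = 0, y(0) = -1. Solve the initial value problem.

x(t) = 3e^(6t) - 3e^(-2t), y(t) = -3e^(6t) + 2e^(-2t)

Coefficient matrix A = [[-18, -24], [16, 22]].
Characteristic polynomial det(A - λI) = λ^2 - 4λ - 12 = 0.
Eigenvalues λ = -2, 6.
For λ=-2: (A-λI) row 1 is [-16, -24], so an eigenvector is (-3, 2).
For λ=6: (A-λI) row 1 is [-24, -24], so an eigenvector is (-1, 1).
General solution: c_1e^(-2t)(-3,2) + c_2e^(6t)(-1,1).
Applying x(0)=0, y(0)=-1 gives c_1=1, c_2=-3.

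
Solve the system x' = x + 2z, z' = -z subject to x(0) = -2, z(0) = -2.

x(t) = -4e^(t) + 2e^(-t), z(t) = -2e^(-t)

Coefficient matrix A = [[1, 2], [0, -1]].
Characteristic polynomial det(A - λI) = λ^2 - 1 = 0.
Eigenvalues λ = -1, 1.
For λ=-1: (A-λI) row 1 is [2, 2], so an eigenvector is (1, -1).
For λ=1: (A-λI) row 1 is [0, 2], so an eigenvector is (1, 0).
General solution: C_1e^(-t)(1,-1) + C_2e^(t)(1,0).
Applying x(0)=-2, z(0)=-2 gives C_1=2, C_2=-4.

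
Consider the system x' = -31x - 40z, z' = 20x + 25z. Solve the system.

Coefficient matrix A = [[-31, -40], [20, 25]].
Characteristic polynomial det(A - λI) = λ^2 + 6λ + 25 = 0.
Eigenvalues λ = -3 ± 4i (complex conjugate pair).
For λ=-3+4i: an eigenvector is (3,-2) - i(-1,1) = (3 + i, -2 - i).
A real fundamental pair from Re and Im of e^((-3+4i)t)v: X_1 = e^(-3t)(cos(4t)·(3,-2) + sin(4t)·(-1,1)), X_2 = e^(-3t)(sin(4t)·(3,-2) - cos(4t)·(-1,1)).
General solution: C_1X_1 + C_2X_2.

x(t) = -C_1e^(-3t)sin(4t) + 3C_1e^(-3t)cos(4t) + 3C_2e^(-3t)sin(4t) + C_2e^(-3t)cos(4t), z(t) = C_1e^(-3t)sin(4t) - 2C_1e^(-3t)cos(4t) - 2C_2e^(-3t)sin(4t) - C_2e^(-3t)cos(4t)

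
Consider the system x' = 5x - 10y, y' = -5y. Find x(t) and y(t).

x(t) = -c_1e^(5t) + c_2e^(-5t), y(t) = c_2e^(-5t)

Coefficient matrix A = [[5, -10], [0, -5]].
Characteristic polynomial det(A - λI) = λ^2 - 25 = 0.
Eigenvalues λ = 5, -5.
For λ=5: (A-λI) row 1 is [0, -10], so an eigenvector is (-1, 0).
For λ=-5: (A-λI) row 1 is [10, -10], so an eigenvector is (1, 1).
General solution: c_1e^(5t)(-1,0) + c_2e^(-5t)(1,1).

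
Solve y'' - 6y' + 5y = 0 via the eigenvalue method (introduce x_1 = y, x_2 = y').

y(t) = c_1e^(t) + c_2e^(5t)

Let x_1 = y, x_2 = y'. Then x_1' = x_2 and x_2' = -5x_1 + 6x_2.
A = [[0,1],[-5,6]]; det(A-λI) = λ^2 - 6λ + 5.
Eigenvalues λ = 1, 5 with eigenvectors (1,1), (1,5).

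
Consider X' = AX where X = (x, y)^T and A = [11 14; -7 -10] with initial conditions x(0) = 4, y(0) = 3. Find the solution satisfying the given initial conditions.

Coefficient matrix A = [[11, 14], [-7, -10]].
Characteristic polynomial det(A - λI) = λ^2 - λ - 12 = 0.
Eigenvalues λ = -3, 4.
For λ=-3: (A-λI) row 1 is [14, 14], so an eigenvector is (-1, 1).
For λ=4: (A-λI) row 1 is [7, 14], so an eigenvector is (-2, 1).
General solution: c_1e^(-3t)(-1,1) + c_2e^(4t)(-2,1).
Applying x(0)=4, y(0)=3 gives c_1=10, c_2=-7.

x(t) = 14e^(4t) - 10e^(-3t), y(t) = -7e^(4t) + 10e^(-3t)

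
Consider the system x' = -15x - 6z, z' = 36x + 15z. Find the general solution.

x(t) = -C_1e^(-3t) + C_2e^(3t), z(t) = 2C_1e^(-3t) - 3C_2e^(3t)

Coefficient matrix A = [[-15, -6], [36, 15]].
Characteristic polynomial det(A - λI) = λ^2 - 9 = 0.
Eigenvalues λ = -3, 3.
For λ=-3: (A-λI) row 1 is [-12, -6], so an eigenvector is (-1, 2).
For λ=3: (A-λI) row 1 is [-18, -6], so an eigenvector is (1, -3).
General solution: C_1e^(-3t)(-1,2) + C_2e^(3t)(1,-3).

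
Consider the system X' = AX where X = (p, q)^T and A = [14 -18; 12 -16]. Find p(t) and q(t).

p(t) = C_1e^(-4t) - 3C_2e^(2t), q(t) = C_1e^(-4t) - 2C_2e^(2t)

Coefficient matrix A = [[14, -18], [12, -16]].
Characteristic polynomial det(A - λI) = λ^2 + 2λ - 8 = 0.
Eigenvalues λ = -4, 2.
For λ=-4: (A-λI) row 1 is [18, -18], so an eigenvector is (1, 1).
For λ=2: (A-λI) row 1 is [12, -18], so an eigenvector is (-3, -2).
General solution: C_1e^(-4t)(1,1) + C_2e^(2t)(-3,-2).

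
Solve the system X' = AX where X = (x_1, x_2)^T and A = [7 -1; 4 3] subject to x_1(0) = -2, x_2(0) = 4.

x_1(t) = -8te^(5t) - 2e^(5t), x_2(t) = -16te^(5t) + 4e^(5t)

Coefficient matrix A = [[7, -1], [4, 3]].
Characteristic polynomial det(A - λI) = λ^2 - 10λ + 25 = 0.
Single eigenvalue λ = 5 with algebraic multiplicity 2.
Eigenvector v = (-1,-2); generalized eigenvector w with (A-λI)w=v is (0,1).
General solution: e^(5t)[K_1·v + K_2·(t·v + w)].
Applying x_1(0)=-2, x_2(0)=4 gives K_1=2, K_2=8.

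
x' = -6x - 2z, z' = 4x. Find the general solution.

x(t) = -c_1e^(-4t) + c_2e^(-2t), z(t) = c_1e^(-4t) - 2c_2e^(-2t)

Coefficient matrix A = [[-6, -2], [4, 0]].
Characteristic polynomial det(A - λI) = λ^2 + 6λ + 8 = 0.
Eigenvalues λ = -4, -2.
For λ=-4: (A-λI) row 1 is [-2, -2], so an eigenvector is (-1, 1).
For λ=-2: (A-λI) row 1 is [-4, -2], so an eigenvector is (1, -2).
General solution: c_1e^(-4t)(-1,1) + c_2e^(-2t)(1,-2).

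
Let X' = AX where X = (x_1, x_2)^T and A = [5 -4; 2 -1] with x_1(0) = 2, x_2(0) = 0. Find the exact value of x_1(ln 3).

A = [[5,-4],[2,-1]]; eigenvalues λ = 3, 1.
Eigenvectors: (2,1) for λ=3, (-1,-1) for λ=1.
From the initial condition, c_1 = 2, c_2 = 2.
x_1(ln 3) = (2)(3^3)(2) + (2)(3^1)(-1) = 102.

102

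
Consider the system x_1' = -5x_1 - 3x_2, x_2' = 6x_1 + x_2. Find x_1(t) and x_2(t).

Coefficient matrix A = [[-5, -3], [6, 1]].
Characteristic polynomial det(A - λI) = λ^2 + 4λ + 13 = 0.
Eigenvalues λ = -2 ± 3i (complex conjugate pair).
For λ=-2+3i: an eigenvector is (0,-1) - i(1,-1) = (0 - i, -1 + i).
A real fundamental pair from Re and Im of e^((-2+3i)t)v: X_1 = e^(-2t)(cos(3t)·(0,-1) + sin(3t)·(1,-1)), X_2 = e^(-2t)(sin(3t)·(0,-1) - cos(3t)·(1,-1)).
General solution: K_1X_1 + K_2X_2.

x_1(t) = K_1e^(-2t)sin(3t) - K_2e^(-2t)cos(3t), x_2(t) = -K_1e^(-2t)sin(3t) - K_1e^(-2t)cos(3t) - K_2e^(-2t)sin(3t) + K_2e^(-2t)cos(3t)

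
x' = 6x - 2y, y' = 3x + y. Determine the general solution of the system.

x(t) = -c_1e^(4t) - 2c_2e^(3t), y(t) = -c_1e^(4t) - 3c_2e^(3t)

Coefficient matrix A = [[6, -2], [3, 1]].
Characteristic polynomial det(A - λI) = λ^2 - 7λ + 12 = 0.
Eigenvalues λ = 4, 3.
For λ=4: (A-λI) row 1 is [2, -2], so an eigenvector is (-1, -1).
For λ=3: (A-λI) row 1 is [3, -2], so an eigenvector is (-2, -3).
General solution: c_1e^(4t)(-1,-1) + c_2e^(3t)(-2,-3).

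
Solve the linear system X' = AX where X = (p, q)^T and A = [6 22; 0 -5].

Coefficient matrix A = [[6, 22], [0, -5]].
Characteristic polynomial det(A - λI) = λ^2 - λ - 30 = 0.
Eigenvalues λ = -5, 6.
For λ=-5: (A-λI) row 1 is [11, 22], so an eigenvector is (-2, 1).
For λ=6: (A-λI) row 1 is [0, 22], so an eigenvector is (1, 0).
General solution: K_1e^(-5t)(-2,1) + K_2e^(6t)(1,0).

p(t) = -2K_1e^(-5t) + K_2e^(6t), q(t) = K_1e^(-5t)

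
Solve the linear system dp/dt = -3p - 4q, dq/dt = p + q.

Coefficient matrix A = [[-3, -4], [1, 1]].
Characteristic polynomial det(A - λI) = λ^2 + 2λ + 1 = 0.
Single eigenvalue λ = -1 with algebraic multiplicity 2.
Eigenvector v = (-2,1); generalized eigenvector w with (A-λI)w=v is (1,0).
General solution: e^(-t)[K_1·v + K_2·(t·v + w)].

p(t) = -2K_1e^(-t) - 2K_2te^(-t) + K_2e^(-t), q(t) = K_1e^(-t) + K_2te^(-t)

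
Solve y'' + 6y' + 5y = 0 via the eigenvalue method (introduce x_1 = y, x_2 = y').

Let x_1 = y, x_2 = y'. Then x_1' = x_2 and x_2' = -5x_1 - 6x_2.
A = [[0,1],[-5,-6]]; det(A-λI) = λ^2 + 6λ + 5.
Eigenvalues λ = -5, -1 with eigenvectors (1,-5), (1,-1).

y(t) = C_1e^(-5t) + C_2e^(-t)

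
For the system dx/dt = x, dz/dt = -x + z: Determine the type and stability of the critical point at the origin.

unstable improper node

A = [[1,0],[-1,1]]; det(A-λI) = λ^2 - 2λ + 1.
repeated λ = 1 with a single eigenvector.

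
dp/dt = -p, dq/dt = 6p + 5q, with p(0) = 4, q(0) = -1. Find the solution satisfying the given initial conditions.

p(t) = 4e^(-t), q(t) = 3e^(5t) - 4e^(-t)

Coefficient matrix A = [[-1, 0], [6, 5]].
Characteristic polynomial det(A - λI) = λ^2 - 4λ - 5 = 0.
Eigenvalues λ = 5, -1.
For λ=5: (A-λI) row 1 is [-6, 0], so an eigenvector is (0, -1).
For λ=-1: (A-λI) row 2 is [6, 6], so an eigenvector is (1, -1).
General solution: K_1e^(5t)(0,-1) + K_2e^(-t)(1,-1).
Applying p(0)=4, q(0)=-1 gives K_1=-3, K_2=4.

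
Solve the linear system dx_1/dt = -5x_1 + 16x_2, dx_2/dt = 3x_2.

Coefficient matrix A = [[-5, 16], [0, 3]].
Characteristic polynomial det(A - λI) = λ^2 + 2λ - 15 = 0.
Eigenvalues λ = 3, -5.
For λ=3: (A-λI) row 1 is [-8, 16], so an eigenvector is (-2, -1).
For λ=-5: (A-λI) row 1 is [0, 16], so an eigenvector is (-1, 0).
General solution: K_1e^(3t)(-2,-1) + K_2e^(-5t)(-1,0).

x_1(t) = -2K_1e^(3t) - K_2e^(-5t), x_2(t) = -K_1e^(3t)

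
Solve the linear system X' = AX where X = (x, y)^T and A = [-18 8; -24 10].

x(t) = 2c_1e^(-6t) + c_2e^(-2t), y(t) = 3c_1e^(-6t) + 2c_2e^(-2t)

Coefficient matrix A = [[-18, 8], [-24, 10]].
Characteristic polynomial det(A - λI) = λ^2 + 8λ + 12 = 0.
Eigenvalues λ = -6, -2.
For λ=-6: (A-λI) row 1 is [-12, 8], so an eigenvector is (2, 3).
For λ=-2: (A-λI) row 1 is [-16, 8], so an eigenvector is (1, 2).
General solution: c_1e^(-6t)(2,3) + c_2e^(-2t)(1,2).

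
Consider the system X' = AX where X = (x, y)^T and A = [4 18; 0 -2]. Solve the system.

Coefficient matrix A = [[4, 18], [0, -2]].
Characteristic polynomial det(A - λI) = λ^2 - 2λ - 8 = 0.
Eigenvalues λ = -2, 4.
For λ=-2: (A-λI) row 1 is [6, 18], so an eigenvector is (3, -1).
For λ=4: (A-λI) row 1 is [0, 18], so an eigenvector is (1, 0).
General solution: K_1e^(-2t)(3,-1) + K_2e^(4t)(1,0).

x(t) = 3K_1e^(-2t) + K_2e^(4t), y(t) = -K_1e^(-2t)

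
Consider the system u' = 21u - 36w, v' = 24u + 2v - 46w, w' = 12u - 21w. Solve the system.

u(t) = 3K_1e^(-3t) - 2K_3e^(3t), v(t) = 4K_1e^(-3t) + K_2e^(2t) - 2K_3e^(3t), w(t) = 2K_1e^(-3t) - K_3e^(3t)

Coefficient matrix A = [[21, 0, -36], [24, 2, -46], [12, 0, -21]].
det(A - λI) = 0 gives eigenvalues λ = -3, 2, 3.
For λ=-3: eigenvector (3,4,2).
For λ=2: eigenvector (0,1,0).
For λ=3: eigenvector (-2,-2,-1).
General solution: K_1e^(-3t)(3,4,2) + K_2e^(2t)(0,1,0) + K_3e^(3t)(-2,-2,-1).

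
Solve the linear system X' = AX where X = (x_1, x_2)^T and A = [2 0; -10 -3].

Coefficient matrix A = [[2, 0], [-10, -3]].
Characteristic polynomial det(A - λI) = λ^2 + λ - 6 = 0.
Eigenvalues λ = 2, -3.
For λ=2: (A-λI) row 2 is [-10, -5], so an eigenvector is (-1, 2).
For λ=-3: (A-λI) row 1 is [5, 0], so an eigenvector is (0, -1).
General solution: c_1e^(2t)(-1,2) + c_2e^(-3t)(0,-1).

x_1(t) = -c_1e^(2t), x_2(t) = 2c_1e^(2t) - c_2e^(-3t)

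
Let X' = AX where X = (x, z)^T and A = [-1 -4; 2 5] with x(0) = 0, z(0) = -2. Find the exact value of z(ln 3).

A = [[-1,-4],[2,5]]; eigenvalues λ = 3, 1.
Eigenvectors: (-1,1) for λ=3, (2,-1) for λ=1.
From the initial condition, c_1 = -4, c_2 = -2.
z(ln 3) = (-4)(3^3)(1) + (-2)(3^1)(-1) = -102.

-102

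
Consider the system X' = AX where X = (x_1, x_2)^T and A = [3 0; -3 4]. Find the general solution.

Coefficient matrix A = [[3, 0], [-3, 4]].
Characteristic polynomial det(A - λI) = λ^2 - 7λ + 12 = 0.
Eigenvalues λ = 4, 3.
For λ=4: (A-λI) row 1 is [-1, 0], so an eigenvector is (0, -1).
For λ=3: (A-λI) row 2 is [-3, 1], so an eigenvector is (-1, -3).
General solution: c_1e^(4t)(0,-1) + c_2e^(3t)(-1,-3).

x_1(t) = -c_2e^(3t), x_2(t) = -c_1e^(4t) - 3c_2e^(3t)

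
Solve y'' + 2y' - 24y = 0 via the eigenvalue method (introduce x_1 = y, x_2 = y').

Let x_1 = y, x_2 = y'. Then x_1' = x_2 and x_2' = 24x_1 - 2x_2.
A = [[0,1],[24,-2]]; det(A-λI) = λ^2 + 2λ - 24.
Eigenvalues λ = -6, 4 with eigenvectors (1,-6), (1,4).

y(t) = K_1e^(-6t) + K_2e^(4t)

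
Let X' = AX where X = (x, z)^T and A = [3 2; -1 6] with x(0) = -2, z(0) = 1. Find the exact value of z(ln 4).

3328

A = [[3,2],[-1,6]]; eigenvalues λ = 5, 4.
Eigenvectors: (-1,-1) for λ=5, (-2,-1) for λ=4.
From the initial condition, c_1 = -4, c_2 = 3.
z(ln 4) = (-4)(4^5)(-1) + (3)(4^4)(-1) = 3328.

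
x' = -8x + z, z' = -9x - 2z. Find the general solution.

Coefficient matrix A = [[-8, 1], [-9, -2]].
Characteristic polynomial det(A - λI) = λ^2 + 10λ + 25 = 0.
Single eigenvalue λ = -5 with algebraic multiplicity 2.
Eigenvector v = (1,3); generalized eigenvector w with (A-λI)w=v is (0,1).
General solution: e^(-5t)[c_1·v + c_2·(t·v + w)].

x(t) = c_1e^(-5t) + c_2te^(-5t), z(t) = 3c_1e^(-5t) + 3c_2te^(-5t) + c_2e^(-5t)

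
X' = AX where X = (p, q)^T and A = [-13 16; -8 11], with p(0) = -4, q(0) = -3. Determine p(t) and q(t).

p(t) = -2e^(3t) - 2e^(-5t), q(t) = -2e^(3t) - e^(-5t)

Coefficient matrix A = [[-13, 16], [-8, 11]].
Characteristic polynomial det(A - λI) = λ^2 + 2λ - 15 = 0.
Eigenvalues λ = -5, 3.
For λ=-5: (A-λI) row 1 is [-8, 16], so an eigenvector is (-2, -1).
For λ=3: (A-λI) row 1 is [-16, 16], so an eigenvector is (-1, -1).
General solution: K_1e^(-5t)(-2,-1) + K_2e^(3t)(-1,-1).
Applying p(0)=-4, q(0)=-3 gives K_1=1, K_2=2.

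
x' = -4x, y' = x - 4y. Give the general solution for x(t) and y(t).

x(t) = -K_2e^(-4t), y(t) = -K_1e^(-4t) - K_2te^(-4t) - 3K_2e^(-4t)

Coefficient matrix A = [[-4, 0], [1, -4]].
Characteristic polynomial det(A - λI) = λ^2 + 8λ + 16 = 0.
Single eigenvalue λ = -4 with algebraic multiplicity 2.
Eigenvector v = (0,-1); generalized eigenvector w with (A-λI)w=v is (-1,-3).
General solution: e^(-4t)[K_1·v + K_2·(t·v + w)].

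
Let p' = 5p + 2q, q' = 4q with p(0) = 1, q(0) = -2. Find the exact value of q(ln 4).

-512

A = [[5,2],[0,4]]; eigenvalues λ = 4, 5.
Eigenvectors: (2,-1) for λ=4, (-1,0) for λ=5.
From the initial condition, c_1 = 2, c_2 = 3.
q(ln 4) = (2)(4^4)(-1) + (3)(4^5)(0) = -512.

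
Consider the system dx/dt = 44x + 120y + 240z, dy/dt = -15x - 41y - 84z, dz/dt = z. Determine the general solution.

x(t) = -8c_2e^(-t) + 3c_3e^(4t), y(t) = -2c_1e^(t) + 3c_2e^(-t) - c_3e^(4t), z(t) = c_1e^(t)

Coefficient matrix A = [[44, 120, 240], [-15, -41, -84], [0, 0, 1]].
det(A - λI) = 0 gives eigenvalues λ = 1, -1, 4.
For λ=1: eigenvector (0,-2,1).
For λ=-1: eigenvector (-8,3,0).
For λ=4: eigenvector (3,-1,0).
General solution: c_1e^(t)(0,-2,1) + c_2e^(-t)(-8,3,0) + c_3e^(4t)(3,-1,0).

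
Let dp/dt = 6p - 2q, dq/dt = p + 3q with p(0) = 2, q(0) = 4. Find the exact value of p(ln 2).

-32

A = [[6,-2],[1,3]]; eigenvalues λ = 5, 4.
Eigenvectors: (-2,-1) for λ=5, (1,1) for λ=4.
From the initial condition, c_1 = 2, c_2 = 6.
p(ln 2) = (2)(2^5)(-2) + (6)(2^4)(1) = -32.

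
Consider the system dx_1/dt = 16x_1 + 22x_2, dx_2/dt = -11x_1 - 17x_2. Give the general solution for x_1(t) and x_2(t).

x_1(t) = C_1e^(-6t) - 2C_2e^(5t), x_2(t) = -C_1e^(-6t) + C_2e^(5t)

Coefficient matrix A = [[16, 22], [-11, -17]].
Characteristic polynomial det(A - λI) = λ^2 + λ - 30 = 0.
Eigenvalues λ = -6, 5.
For λ=-6: (A-λI) row 1 is [22, 22], so an eigenvector is (1, -1).
For λ=5: (A-λI) row 1 is [11, 22], so an eigenvector is (-2, 1).
General solution: C_1e^(-6t)(1,-1) + C_2e^(5t)(-2,1).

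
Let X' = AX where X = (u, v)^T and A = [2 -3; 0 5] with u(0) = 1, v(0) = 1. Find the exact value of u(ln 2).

-24

A = [[2,-3],[0,5]]; eigenvalues λ = 5, 2.
Eigenvectors: (1,-1) for λ=5, (-1,0) for λ=2.
From the initial condition, c_1 = -1, c_2 = -2.
u(ln 2) = (-1)(2^5)(1) + (-2)(2^2)(-1) = -24.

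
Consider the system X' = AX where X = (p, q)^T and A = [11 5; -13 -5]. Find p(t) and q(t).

p(t) = 2K_1e^(3t)sin(t) - K_1e^(3t)cos(t) - K_2e^(3t)sin(t) - 2K_2e^(3t)cos(t), q(t) = -3K_1e^(3t)sin(t) + 2K_1e^(3t)cos(t) + 2K_2e^(3t)sin(t) + 3K_2e^(3t)cos(t)

Coefficient matrix A = [[11, 5], [-13, -5]].
Characteristic polynomial det(A - λI) = λ^2 - 6λ + 10 = 0.
Eigenvalues λ = 3 ± i (complex conjugate pair).
For λ=3+i: an eigenvector is (-1,2) - i(2,-3) = (-1 - 2i, 2 + 3i).
A real fundamental pair from Re and Im of e^((3+i)t)v: X_1 = e^(3t)(cos(t)·(-1,2) + sin(t)·(2,-3)), X_2 = e^(3t)(sin(t)·(-1,2) - cos(t)·(2,-3)).
General solution: K_1X_1 + K_2X_2.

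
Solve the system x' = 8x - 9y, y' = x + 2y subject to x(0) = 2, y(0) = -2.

x(t) = 24te^(5t) + 2e^(5t), y(t) = 8te^(5t) - 2e^(5t)

Coefficient matrix A = [[8, -9], [1, 2]].
Characteristic polynomial det(A - λI) = λ^2 - 10λ + 25 = 0.
Single eigenvalue λ = 5 with algebraic multiplicity 2.
Eigenvector v = (3,1); generalized eigenvector w with (A-λI)w=v is (-2,-1).
General solution: e^(5t)[C_1·v + C_2·(t·v + w)].
Applying x(0)=2, y(0)=-2 gives C_1=6, C_2=8.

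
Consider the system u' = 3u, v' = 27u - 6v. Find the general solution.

u(t) = C_2e^(3t), v(t) = -C_1e^(-6t) + 3C_2e^(3t)

Coefficient matrix A = [[3, 0], [27, -6]].
Characteristic polynomial det(A - λI) = λ^2 + 3λ - 18 = 0.
Eigenvalues λ = -6, 3.
For λ=-6: (A-λI) row 1 is [9, 0], so an eigenvector is (0, -1).
For λ=3: (A-λI) row 2 is [27, -9], so an eigenvector is (1, 3).
General solution: C_1e^(-6t)(0,-1) + C_2e^(3t)(1,3).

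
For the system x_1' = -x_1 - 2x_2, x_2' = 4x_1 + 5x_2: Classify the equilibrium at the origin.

A = [[-1,-2],[4,5]]; det(A-λI) = λ^2 - 4λ + 3.
λ = 1, 3: both positive.

unstable node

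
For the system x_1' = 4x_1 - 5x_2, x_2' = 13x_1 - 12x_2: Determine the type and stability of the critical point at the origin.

stable spiral

A = [[4,-5],[13,-12]]; det(A-λI) = λ^2 + 8λ + 17.
λ = -4 ± i: negative real part.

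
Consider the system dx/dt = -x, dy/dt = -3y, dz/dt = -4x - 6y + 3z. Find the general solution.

Coefficient matrix A = [[-1, 0, 0], [0, -3, 0], [-4, -6, 3]].
det(A - λI) = 0 gives eigenvalues λ = -3, -1, 3.
For λ=-3: eigenvector (0,1,1).
For λ=-1: eigenvector (1,0,1).
For λ=3: eigenvector (0,0,1).
General solution: C_1e^(-3t)(0,1,1) + C_2e^(-t)(1,0,1) + C_3e^(3t)(0,0,1).

x(t) = C_2e^(-t), y(t) = C_1e^(-3t), z(t) = C_1e^(-3t) + C_2e^(-t) + C_3e^(3t)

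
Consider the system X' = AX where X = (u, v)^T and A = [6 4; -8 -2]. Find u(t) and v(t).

u(t) = c_1e^(2t)sin(4t) - c_2e^(2t)cos(4t), v(t) = -c_1e^(2t)sin(4t) + c_1e^(2t)cos(4t) + c_2e^(2t)sin(4t) + c_2e^(2t)cos(4t)

Coefficient matrix A = [[6, 4], [-8, -2]].
Characteristic polynomial det(A - λI) = λ^2 - 4λ + 20 = 0.
Eigenvalues λ = 2 ± 4i (complex conjugate pair).
For λ=2+4i: an eigenvector is (0,1) - i(1,-1) = (0 - i, 1 + i).
A real fundamental pair from Re and Im of e^((2+4i)t)v: X_1 = e^(2t)(cos(4t)·(0,1) + sin(4t)·(1,-1)), X_2 = e^(2t)(sin(4t)·(0,1) - cos(4t)·(1,-1)).
General solution: c_1X_1 + c_2X_2.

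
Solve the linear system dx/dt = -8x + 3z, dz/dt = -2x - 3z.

Coefficient matrix A = [[-8, 3], [-2, -3]].
Characteristic polynomial det(A - λI) = λ^2 + 11λ + 30 = 0.
Eigenvalues λ = -6, -5.
For λ=-6: (A-λI) row 1 is [-2, 3], so an eigenvector is (-3, -2).
For λ=-5: (A-λI) row 1 is [-3, 3], so an eigenvector is (1, 1).
General solution: K_1e^(-6t)(-3,-2) + K_2e^(-5t)(1,1).

x(t) = -3K_1e^(-6t) + K_2e^(-5t), z(t) = -2K_1e^(-6t) + K_2e^(-5t)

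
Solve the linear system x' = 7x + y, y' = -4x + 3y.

x(t) = -c_1e^(5t) - c_2te^(5t) + c_2e^(5t), y(t) = 2c_1e^(5t) + 2c_2te^(5t) - 3c_2e^(5t)

Coefficient matrix A = [[7, 1], [-4, 3]].
Characteristic polynomial det(A - λI) = λ^2 - 10λ + 25 = 0.
Single eigenvalue λ = 5 with algebraic multiplicity 2.
Eigenvector v = (-1,2); generalized eigenvector w with (A-λI)w=v is (1,-3).
General solution: e^(5t)[c_1·v + c_2·(t·v + w)].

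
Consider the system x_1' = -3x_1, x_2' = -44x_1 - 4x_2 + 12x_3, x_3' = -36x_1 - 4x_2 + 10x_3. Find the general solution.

x_1(t) = K_1e^(-3t), x_2(t) = 4K_1e^(-3t) - 3K_2e^(4t) + 2K_3e^(2t), x_3(t) = 4K_1e^(-3t) - 2K_2e^(4t) + K_3e^(2t)

Coefficient matrix A = [[-3, 0, 0], [-44, -4, 12], [-36, -4, 10]].
det(A - λI) = 0 gives eigenvalues λ = -3, 4, 2.
For λ=-3: eigenvector (1,4,4).
For λ=4: eigenvector (0,-3,-2).
For λ=2: eigenvector (0,2,1).
General solution: K_1e^(-3t)(1,4,4) + K_2e^(4t)(0,-3,-2) + K_3e^(2t)(0,2,1).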